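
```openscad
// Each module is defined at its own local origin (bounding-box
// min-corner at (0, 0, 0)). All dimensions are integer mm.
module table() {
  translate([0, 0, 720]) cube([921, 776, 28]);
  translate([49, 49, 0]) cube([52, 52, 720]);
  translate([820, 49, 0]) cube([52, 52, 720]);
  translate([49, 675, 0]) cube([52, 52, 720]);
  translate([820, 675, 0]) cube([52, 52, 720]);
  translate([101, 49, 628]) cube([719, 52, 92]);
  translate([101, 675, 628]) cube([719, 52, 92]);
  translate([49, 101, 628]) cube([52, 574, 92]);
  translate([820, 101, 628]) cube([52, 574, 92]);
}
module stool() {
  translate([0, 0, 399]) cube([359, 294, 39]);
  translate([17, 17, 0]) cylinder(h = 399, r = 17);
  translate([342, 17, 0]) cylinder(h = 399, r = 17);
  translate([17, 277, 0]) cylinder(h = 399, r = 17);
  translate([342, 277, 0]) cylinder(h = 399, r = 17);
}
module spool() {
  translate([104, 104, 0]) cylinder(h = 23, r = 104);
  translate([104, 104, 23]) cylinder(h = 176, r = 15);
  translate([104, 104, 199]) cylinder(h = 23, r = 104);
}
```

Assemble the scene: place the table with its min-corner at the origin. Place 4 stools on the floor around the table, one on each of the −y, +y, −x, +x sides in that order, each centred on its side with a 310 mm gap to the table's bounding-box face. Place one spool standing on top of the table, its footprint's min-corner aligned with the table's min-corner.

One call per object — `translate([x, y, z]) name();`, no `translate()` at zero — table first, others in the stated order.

table();
translate([281, -604, 0]) stool();
translate([281, 1086, 0]) stool();
translate([-669, 241, 0]) stool();
translate([1231, 241, 0]) stool();
translate([0, 0, 748]) spool();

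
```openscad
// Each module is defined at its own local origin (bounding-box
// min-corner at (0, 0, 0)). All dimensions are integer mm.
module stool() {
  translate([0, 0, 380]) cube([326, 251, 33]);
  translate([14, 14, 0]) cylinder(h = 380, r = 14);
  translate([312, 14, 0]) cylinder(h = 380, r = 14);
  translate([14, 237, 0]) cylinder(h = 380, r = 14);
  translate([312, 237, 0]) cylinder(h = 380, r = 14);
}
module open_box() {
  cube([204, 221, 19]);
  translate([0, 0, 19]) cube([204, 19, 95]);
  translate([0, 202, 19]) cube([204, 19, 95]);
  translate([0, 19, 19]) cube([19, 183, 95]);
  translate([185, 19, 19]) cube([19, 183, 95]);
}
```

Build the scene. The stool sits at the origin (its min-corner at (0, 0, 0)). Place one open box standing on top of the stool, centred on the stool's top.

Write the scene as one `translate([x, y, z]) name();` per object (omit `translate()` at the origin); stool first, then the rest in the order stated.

stool();
translate([61, 15, 413]) open_box();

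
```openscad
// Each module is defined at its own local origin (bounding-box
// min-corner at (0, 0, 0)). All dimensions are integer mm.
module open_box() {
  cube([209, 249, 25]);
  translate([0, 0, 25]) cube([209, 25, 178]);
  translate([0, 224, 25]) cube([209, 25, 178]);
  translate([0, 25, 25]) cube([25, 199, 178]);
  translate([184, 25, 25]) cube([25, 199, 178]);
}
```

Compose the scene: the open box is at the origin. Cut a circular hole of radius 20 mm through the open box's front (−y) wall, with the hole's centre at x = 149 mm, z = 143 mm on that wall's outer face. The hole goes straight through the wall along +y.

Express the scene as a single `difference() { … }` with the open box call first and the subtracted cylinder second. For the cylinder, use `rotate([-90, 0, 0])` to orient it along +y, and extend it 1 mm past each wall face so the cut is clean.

difference() {
  open_box();
  translate([149, -1, 143]) rotate([-90, 0, 0]) cylinder(h = 27, r = 20);
}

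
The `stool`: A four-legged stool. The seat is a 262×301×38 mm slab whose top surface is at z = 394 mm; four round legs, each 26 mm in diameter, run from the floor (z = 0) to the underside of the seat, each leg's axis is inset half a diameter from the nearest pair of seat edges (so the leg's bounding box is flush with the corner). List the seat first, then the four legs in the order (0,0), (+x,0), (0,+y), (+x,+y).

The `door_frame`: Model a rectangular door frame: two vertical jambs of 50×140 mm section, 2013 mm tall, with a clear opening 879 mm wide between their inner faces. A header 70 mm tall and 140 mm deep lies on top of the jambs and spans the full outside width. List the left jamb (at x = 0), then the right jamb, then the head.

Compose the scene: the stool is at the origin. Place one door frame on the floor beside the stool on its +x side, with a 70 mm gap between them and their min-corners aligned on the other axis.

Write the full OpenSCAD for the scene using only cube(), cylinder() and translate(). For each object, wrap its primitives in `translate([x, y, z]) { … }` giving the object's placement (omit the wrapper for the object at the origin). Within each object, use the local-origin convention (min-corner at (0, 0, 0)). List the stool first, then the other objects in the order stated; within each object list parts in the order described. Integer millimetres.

translate([0, 0, 356]) cube([262, 301, 38]);
translate([13, 13, 0]) cylinder(h = 356, r = 13);
translate([249, 13, 0]) cylinder(h = 356, r = 13);
translate([13, 288, 0]) cylinder(h = 356, r = 13);
translate([249, 288, 0]) cylinder(h = 356, r = 13);
translate([332, 0, 0]) {
  cube([50, 140, 2013]);
  translate([929, 0, 0]) cube([50, 140, 2013]);
  translate([0, 0, 2013]) cube([979, 140, 70]);
}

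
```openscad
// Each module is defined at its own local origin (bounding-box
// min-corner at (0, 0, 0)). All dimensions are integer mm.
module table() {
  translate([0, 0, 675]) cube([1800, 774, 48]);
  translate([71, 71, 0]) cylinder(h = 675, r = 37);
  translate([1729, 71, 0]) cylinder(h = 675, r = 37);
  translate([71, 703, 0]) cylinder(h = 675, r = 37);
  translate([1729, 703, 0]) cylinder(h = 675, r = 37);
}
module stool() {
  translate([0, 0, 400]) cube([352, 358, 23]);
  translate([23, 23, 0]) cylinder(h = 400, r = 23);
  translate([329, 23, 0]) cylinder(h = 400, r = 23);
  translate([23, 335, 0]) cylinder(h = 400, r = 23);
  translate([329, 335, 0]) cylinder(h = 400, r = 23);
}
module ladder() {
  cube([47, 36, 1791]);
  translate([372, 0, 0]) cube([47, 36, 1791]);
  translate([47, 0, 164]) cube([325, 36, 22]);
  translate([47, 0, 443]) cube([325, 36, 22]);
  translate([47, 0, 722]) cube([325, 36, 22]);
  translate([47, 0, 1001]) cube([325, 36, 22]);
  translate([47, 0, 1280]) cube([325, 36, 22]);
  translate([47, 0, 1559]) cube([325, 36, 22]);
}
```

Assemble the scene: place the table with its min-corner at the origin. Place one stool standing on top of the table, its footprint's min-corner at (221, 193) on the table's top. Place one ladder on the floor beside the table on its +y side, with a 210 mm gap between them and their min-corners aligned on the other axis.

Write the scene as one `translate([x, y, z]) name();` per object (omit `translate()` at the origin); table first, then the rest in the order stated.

table();
translate([221, 193, 723]) stool();
translate([0, 984, 0]) ladder();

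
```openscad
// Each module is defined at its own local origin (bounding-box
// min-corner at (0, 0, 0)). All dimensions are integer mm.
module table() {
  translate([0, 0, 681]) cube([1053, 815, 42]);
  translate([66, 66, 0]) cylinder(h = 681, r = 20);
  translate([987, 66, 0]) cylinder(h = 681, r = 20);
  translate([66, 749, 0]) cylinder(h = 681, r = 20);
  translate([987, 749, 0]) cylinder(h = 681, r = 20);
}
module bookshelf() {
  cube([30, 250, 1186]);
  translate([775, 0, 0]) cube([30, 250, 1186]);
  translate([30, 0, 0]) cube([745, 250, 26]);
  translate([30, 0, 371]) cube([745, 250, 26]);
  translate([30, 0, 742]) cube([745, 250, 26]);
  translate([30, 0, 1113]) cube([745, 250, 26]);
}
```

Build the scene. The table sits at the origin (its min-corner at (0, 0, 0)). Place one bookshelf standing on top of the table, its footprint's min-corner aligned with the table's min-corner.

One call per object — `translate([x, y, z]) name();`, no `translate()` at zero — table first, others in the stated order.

table();
translate([0, 0, 723]) bookshelf();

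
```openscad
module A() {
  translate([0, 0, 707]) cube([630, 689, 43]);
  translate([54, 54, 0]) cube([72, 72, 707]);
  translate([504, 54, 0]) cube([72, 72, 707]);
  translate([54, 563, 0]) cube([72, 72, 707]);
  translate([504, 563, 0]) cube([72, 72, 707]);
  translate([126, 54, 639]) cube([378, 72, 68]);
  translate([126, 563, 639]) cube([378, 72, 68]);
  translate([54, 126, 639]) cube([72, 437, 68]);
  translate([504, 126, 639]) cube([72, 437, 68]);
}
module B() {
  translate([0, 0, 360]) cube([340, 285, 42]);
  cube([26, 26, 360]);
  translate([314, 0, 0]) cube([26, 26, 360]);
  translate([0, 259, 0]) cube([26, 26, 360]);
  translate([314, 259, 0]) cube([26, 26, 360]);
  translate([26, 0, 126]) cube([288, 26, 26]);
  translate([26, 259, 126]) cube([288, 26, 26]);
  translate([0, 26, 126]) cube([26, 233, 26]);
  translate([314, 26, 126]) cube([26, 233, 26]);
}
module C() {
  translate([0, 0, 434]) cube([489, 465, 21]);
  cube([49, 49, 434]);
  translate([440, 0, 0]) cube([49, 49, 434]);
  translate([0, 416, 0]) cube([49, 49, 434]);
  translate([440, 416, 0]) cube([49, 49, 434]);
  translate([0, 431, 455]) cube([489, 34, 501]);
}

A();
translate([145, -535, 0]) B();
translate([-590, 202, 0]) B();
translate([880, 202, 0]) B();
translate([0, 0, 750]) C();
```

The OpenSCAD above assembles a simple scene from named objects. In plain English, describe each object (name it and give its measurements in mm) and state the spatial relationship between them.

A is a table with a 630×689 mm rectangular top, 43 mm thick, top surface at z = 750 mm, supported by four 72×72 mm square legs, each inset 54 mm from the nearest pair of top edges, running from the floor. Four apron rails, 72 mm thick and 68 mm tall, run between adjacent legs with their top edges flush with the underside of the top and their outer faces flush with the legs' outer faces.

B is a four-legged stool. The seat is a 340×285×42 mm slab whose top surface is at z = 402 mm; four square legs, each 26×26 mm in cross-section, run from the floor (z = 0) to the underside of the seat, each flush with a corner of the seat. Four stretchers, 26 mm wide and 26 mm tall, connect adjacent legs with their undersides at z = 126 mm, each running between the inner faces of the legs it joins and aligned with the legs' outer faces on the other axis.

C is a chair: 489×465 mm seat, 21 mm thick, top at z = 455 mm, on four 49 mm square corner legs flush with the seat edges. A 34 mm thick backrest slab spans the full seat width, extending 501 mm above the seat top, its back face flush with the seat's +y edge.

Three stools sit around the table at the −y, −x, +x sides. The chair is on top of the table.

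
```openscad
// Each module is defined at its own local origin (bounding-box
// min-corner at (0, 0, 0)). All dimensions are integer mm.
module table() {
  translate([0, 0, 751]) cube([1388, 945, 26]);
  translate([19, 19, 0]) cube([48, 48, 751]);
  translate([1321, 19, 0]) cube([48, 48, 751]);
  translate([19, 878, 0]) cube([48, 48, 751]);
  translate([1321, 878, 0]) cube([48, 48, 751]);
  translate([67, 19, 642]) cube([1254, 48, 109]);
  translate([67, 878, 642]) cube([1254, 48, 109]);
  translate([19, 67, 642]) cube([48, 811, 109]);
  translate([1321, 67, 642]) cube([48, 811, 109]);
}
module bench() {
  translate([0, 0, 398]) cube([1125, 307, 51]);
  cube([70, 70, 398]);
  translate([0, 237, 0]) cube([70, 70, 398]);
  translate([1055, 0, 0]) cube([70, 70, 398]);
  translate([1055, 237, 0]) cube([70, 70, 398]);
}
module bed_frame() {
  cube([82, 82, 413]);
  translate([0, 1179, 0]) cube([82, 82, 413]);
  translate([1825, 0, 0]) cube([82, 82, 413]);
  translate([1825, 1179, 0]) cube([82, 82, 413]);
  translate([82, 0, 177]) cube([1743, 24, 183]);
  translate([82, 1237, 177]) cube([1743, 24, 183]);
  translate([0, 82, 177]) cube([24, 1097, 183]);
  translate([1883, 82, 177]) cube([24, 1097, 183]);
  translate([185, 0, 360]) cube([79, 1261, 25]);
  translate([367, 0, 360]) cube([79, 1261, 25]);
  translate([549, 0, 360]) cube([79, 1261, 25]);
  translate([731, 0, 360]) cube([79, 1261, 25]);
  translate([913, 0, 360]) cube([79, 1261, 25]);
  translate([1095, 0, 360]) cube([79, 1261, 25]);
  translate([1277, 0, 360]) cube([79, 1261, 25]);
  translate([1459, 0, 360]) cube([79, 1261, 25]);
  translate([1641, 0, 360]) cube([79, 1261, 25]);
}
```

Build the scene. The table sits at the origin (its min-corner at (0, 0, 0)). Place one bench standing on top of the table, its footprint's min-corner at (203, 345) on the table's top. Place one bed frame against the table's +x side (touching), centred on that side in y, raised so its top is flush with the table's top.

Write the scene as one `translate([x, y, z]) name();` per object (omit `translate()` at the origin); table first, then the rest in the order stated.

table();
translate([203, 345, 777]) bench();
translate([1388, -158, 364]) bed_frame();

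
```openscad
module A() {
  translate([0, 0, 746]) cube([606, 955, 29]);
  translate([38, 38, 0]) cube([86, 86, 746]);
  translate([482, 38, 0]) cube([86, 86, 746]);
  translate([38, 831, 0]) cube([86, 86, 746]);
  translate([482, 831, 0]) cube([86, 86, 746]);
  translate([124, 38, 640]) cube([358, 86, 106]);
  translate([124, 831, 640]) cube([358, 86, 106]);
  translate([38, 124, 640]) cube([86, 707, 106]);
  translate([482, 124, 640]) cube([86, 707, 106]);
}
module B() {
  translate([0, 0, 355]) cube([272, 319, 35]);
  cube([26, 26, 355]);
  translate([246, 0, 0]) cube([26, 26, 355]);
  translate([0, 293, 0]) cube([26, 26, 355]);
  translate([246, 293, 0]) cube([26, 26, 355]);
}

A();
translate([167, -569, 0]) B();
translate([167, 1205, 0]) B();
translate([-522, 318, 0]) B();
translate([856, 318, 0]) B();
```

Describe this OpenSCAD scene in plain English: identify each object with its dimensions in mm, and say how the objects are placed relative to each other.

A is a table: top 606 mm (x) × 955 mm (y), 29 mm thick, upper face at z = 775 mm, on four 86×86 mm square legs, each inset 38 mm from the nearest pair of top edges, running from z = 0 to the bottom of the top. Four apron rails, 86 mm thick and 106 mm tall, run between adjacent legs with their top edges flush with the underside of the top and their outer faces flush with the legs' outer faces.

B is a simple wooden stool: a rectangular seat 272 mm (x) by 319 mm (y), 35 mm thick, top face at z = 390 mm, on four square legs, each 26×26 mm in cross-section. The legs rest on z = 0, each flush with a corner of the seat.

Four stools sit around the table at the −y, +y, −x, +x sides.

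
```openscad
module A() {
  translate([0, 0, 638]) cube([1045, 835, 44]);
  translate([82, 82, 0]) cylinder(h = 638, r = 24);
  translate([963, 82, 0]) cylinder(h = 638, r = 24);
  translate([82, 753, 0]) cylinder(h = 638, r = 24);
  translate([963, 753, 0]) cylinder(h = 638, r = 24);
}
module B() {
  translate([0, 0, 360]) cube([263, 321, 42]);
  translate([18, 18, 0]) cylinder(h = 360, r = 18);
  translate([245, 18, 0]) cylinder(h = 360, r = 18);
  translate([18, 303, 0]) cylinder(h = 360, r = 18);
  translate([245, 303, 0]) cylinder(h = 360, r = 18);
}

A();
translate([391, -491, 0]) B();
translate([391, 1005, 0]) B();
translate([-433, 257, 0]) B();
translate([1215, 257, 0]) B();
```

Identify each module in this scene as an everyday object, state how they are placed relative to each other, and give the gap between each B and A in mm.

A is a table. B is a stool. Four stools sit around the table at the −y, +y, −x, +x sides. The gap between each stool and the table is 170 mm.

Each stool's nearest face is 170 mm from the table's bounding box.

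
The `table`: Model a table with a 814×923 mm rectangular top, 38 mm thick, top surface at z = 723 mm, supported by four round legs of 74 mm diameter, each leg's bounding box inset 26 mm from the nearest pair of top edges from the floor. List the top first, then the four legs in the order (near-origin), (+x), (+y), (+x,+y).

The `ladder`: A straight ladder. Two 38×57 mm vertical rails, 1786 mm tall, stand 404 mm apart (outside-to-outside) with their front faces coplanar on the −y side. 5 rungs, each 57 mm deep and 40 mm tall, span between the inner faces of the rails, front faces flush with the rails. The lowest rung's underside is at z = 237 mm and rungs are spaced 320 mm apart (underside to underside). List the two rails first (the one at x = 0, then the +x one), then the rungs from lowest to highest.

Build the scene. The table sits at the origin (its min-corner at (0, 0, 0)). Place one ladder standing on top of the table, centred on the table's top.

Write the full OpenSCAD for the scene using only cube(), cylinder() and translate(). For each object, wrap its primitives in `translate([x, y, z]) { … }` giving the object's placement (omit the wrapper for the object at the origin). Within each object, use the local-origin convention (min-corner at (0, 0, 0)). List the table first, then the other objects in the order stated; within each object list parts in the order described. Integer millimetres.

translate([0, 0, 685]) cube([814, 923, 38]);
translate([63, 63, 0]) cylinder(h = 685, r = 37);
translate([751, 63, 0]) cylinder(h = 685, r = 37);
translate([63, 860, 0]) cylinder(h = 685, r = 37);
translate([751, 860, 0]) cylinder(h = 685, r = 37);
translate([205, 433, 723]) {
  cube([38, 57, 1786]);
  translate([366, 0, 0]) cube([38, 57, 1786]);
  translate([38, 0, 237]) cube([328, 57, 40]);
  translate([38, 0, 557]) cube([328, 57, 40]);
  translate([38, 0, 877]) cube([328, 57, 40]);
  translate([38, 0, 1197]) cube([328, 57, 40]);
  translate([38, 0, 1517]) cube([328, 57, 40]);
}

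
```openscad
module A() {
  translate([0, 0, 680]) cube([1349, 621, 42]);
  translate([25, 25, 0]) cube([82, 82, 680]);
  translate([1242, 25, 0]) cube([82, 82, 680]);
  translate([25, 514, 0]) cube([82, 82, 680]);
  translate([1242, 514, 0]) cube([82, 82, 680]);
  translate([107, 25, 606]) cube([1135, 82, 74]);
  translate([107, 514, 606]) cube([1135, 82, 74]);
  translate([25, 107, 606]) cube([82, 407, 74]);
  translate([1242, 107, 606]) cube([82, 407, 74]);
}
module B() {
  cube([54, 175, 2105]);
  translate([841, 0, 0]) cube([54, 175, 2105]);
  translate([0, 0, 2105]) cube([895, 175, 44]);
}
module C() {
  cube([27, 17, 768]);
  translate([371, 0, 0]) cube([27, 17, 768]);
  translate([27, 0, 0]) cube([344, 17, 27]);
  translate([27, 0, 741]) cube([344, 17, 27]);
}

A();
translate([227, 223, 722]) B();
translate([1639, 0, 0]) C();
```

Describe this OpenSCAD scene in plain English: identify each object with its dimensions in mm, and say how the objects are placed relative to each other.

A is a rectangular dining table. The top is 1349×621×42 mm with its upper surface at z = 722 mm. It stands on four 82×82 mm square legs, each inset 25 mm from the nearest pair of top edges, running from the floor to the underside of the top. Four apron rails, 82 mm thick and 74 mm tall, run between adjacent legs with their top edges flush with the underside of the top and their outer faces flush with the legs' outer faces.

B is a door frame. The clear opening is 787 mm wide and 2105 mm high. Two 54 mm wide jambs, 175 mm deep, stand either side of the opening from the floor to the top of the opening. A 44 mm thick head sits across the top of both jambs, spanning the full outside width of the frame.

C is a picture frame with a 344×714 mm rectangular opening (x by z) and a uniform 27 mm border on every side. Frame depth is 17 mm along y. It is built from two vertical stiles running the full outside height and two horizontal rails spanning the gap between the stiles.

The door frame is on top of the table, centred. The picture frame is on the floor beside the table on its +x side.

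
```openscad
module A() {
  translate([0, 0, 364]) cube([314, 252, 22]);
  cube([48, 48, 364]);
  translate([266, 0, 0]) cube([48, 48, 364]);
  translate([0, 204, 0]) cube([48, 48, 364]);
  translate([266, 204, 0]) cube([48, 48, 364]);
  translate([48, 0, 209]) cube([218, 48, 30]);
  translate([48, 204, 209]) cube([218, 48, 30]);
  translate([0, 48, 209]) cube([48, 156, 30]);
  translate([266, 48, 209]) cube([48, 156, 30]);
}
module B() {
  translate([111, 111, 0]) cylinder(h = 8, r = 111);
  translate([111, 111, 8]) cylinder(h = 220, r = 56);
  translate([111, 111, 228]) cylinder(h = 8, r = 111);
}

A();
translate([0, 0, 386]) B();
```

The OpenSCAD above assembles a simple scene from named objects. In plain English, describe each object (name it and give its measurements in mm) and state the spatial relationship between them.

A is a simple wooden stool: a rectangular seat 314 mm (x) by 252 mm (y), 22 mm thick, top face at z = 386 mm, on four square legs, each 48×48 mm in cross-section. The legs rest on z = 0, each flush with a corner of the seat. Four stretchers, 48 mm wide and 30 mm tall, connect adjacent legs with their undersides at z = 209 mm, each running between the inner faces of the legs it joins and aligned with the legs' outer faces on the other axis.

B is a spool: two coaxial disc flanges of radius 111 mm and thickness 8 mm, joined by a core cylinder of radius 56 mm and height 220 mm. The lower flange rests on z = 0 and the three cylinders share a vertical axis.

The spool is on top of the stool.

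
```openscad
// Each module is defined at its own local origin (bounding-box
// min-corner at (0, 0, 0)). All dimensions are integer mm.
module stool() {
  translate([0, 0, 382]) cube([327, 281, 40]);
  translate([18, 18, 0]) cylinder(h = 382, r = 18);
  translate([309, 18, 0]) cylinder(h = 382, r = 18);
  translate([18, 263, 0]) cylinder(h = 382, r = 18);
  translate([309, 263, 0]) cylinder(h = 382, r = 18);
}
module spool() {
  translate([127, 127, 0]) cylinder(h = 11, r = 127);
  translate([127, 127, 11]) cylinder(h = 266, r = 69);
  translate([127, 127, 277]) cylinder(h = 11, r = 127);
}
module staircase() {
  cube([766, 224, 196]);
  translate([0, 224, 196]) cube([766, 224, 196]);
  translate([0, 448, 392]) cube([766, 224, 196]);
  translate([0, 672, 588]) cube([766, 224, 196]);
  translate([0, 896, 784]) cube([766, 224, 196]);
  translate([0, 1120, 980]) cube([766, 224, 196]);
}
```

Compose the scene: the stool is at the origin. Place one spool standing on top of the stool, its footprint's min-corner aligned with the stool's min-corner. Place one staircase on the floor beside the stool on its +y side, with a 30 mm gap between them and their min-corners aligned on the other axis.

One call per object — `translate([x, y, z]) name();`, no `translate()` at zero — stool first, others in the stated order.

stool();
translate([0, 0, 422]) spool();
translate([0, 311, 0]) staircase();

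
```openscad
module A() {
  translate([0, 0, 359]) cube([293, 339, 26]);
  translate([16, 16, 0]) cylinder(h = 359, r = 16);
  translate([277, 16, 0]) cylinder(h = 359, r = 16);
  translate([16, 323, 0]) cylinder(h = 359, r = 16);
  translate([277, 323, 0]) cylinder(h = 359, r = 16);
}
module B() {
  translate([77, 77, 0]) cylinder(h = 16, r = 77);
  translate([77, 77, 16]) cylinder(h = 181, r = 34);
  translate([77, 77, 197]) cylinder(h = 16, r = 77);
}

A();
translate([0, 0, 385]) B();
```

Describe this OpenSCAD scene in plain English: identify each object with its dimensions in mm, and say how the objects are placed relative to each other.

A is a four-legged stool. The seat is a 293×339×26 mm slab whose top surface is at z = 385 mm; four round legs, each 32 mm in diameter, run from the floor (z = 0) to the underside of the seat, each leg's axis is inset half a diameter from the nearest pair of seat edges (so the leg's bounding box is flush with the corner).

B is a spool: two coaxial disc flanges of radius 77 mm and thickness 16 mm, joined by a core cylinder of radius 34 mm and height 181 mm. The lower flange rests on z = 0 and the three cylinders share a vertical axis.

The spool is on top of the stool.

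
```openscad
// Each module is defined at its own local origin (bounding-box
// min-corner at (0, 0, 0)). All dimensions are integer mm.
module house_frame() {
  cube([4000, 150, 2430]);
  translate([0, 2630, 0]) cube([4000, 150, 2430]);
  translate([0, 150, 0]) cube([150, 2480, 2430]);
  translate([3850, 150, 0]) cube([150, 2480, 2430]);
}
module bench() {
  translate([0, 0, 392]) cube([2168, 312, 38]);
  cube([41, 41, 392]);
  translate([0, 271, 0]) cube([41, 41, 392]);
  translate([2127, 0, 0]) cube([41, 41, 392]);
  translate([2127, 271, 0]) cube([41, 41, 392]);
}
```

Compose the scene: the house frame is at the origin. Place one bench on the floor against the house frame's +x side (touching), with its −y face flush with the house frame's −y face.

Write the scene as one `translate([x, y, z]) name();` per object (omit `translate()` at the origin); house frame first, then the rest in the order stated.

house_frame();
translate([4000, 0, 0]) bench();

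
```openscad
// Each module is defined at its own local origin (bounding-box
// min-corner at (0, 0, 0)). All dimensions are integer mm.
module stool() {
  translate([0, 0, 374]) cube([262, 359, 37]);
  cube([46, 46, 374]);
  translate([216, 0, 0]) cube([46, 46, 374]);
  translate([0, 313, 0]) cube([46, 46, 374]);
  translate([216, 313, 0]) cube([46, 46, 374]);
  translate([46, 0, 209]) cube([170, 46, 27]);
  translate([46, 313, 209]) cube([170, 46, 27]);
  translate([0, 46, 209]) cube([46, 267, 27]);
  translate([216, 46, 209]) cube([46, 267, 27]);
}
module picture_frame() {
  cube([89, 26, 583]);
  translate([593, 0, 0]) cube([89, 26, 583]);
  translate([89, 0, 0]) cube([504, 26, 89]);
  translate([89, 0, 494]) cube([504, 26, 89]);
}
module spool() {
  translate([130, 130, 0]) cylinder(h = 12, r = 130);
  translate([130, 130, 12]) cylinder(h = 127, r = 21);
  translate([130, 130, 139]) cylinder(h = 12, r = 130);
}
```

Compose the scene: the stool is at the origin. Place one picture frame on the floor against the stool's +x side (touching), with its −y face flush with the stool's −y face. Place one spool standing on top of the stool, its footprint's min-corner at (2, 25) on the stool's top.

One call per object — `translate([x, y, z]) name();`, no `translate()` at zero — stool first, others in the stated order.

stool();
translate([262, 0, 0]) picture_frame();
translate([2, 25, 411]) spool();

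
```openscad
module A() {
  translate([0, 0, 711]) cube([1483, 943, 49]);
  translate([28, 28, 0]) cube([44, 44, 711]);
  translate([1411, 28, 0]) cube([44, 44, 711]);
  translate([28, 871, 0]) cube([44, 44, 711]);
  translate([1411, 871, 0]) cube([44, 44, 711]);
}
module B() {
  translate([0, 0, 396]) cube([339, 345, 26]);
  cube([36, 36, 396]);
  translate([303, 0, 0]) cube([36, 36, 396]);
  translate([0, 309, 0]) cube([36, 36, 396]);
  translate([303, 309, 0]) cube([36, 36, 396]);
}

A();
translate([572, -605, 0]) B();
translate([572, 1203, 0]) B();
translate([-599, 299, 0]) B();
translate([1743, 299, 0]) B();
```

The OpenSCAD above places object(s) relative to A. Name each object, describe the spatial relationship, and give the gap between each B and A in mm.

Each stool's nearest face is 260 mm from the table's bounding box.

A is a table. B is a stool. Four stools sit around the table at the −y, +y, −x, +x sides. The gap between each stool and the table is 260 mm.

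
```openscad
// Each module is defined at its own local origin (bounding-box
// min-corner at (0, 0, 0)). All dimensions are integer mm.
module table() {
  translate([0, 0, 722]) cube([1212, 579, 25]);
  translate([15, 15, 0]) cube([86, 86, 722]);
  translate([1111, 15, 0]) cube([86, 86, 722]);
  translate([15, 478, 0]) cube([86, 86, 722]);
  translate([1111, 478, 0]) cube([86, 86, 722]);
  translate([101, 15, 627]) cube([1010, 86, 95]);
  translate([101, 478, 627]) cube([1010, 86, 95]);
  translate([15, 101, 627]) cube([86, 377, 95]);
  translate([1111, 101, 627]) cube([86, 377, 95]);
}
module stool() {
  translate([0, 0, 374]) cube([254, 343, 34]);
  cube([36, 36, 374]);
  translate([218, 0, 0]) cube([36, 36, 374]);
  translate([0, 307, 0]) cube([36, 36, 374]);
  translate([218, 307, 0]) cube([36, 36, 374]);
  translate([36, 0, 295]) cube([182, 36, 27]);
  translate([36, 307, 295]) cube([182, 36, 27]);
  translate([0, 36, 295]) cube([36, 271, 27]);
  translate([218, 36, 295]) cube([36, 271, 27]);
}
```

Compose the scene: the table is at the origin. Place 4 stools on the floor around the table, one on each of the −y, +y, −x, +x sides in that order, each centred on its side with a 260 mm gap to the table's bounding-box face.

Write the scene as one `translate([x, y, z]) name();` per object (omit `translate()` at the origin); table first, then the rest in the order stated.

table();
translate([479, -603, 0]) stool();
translate([479, 839, 0]) stool();
translate([-514, 118, 0]) stool();
translate([1472, 118, 0]) stool();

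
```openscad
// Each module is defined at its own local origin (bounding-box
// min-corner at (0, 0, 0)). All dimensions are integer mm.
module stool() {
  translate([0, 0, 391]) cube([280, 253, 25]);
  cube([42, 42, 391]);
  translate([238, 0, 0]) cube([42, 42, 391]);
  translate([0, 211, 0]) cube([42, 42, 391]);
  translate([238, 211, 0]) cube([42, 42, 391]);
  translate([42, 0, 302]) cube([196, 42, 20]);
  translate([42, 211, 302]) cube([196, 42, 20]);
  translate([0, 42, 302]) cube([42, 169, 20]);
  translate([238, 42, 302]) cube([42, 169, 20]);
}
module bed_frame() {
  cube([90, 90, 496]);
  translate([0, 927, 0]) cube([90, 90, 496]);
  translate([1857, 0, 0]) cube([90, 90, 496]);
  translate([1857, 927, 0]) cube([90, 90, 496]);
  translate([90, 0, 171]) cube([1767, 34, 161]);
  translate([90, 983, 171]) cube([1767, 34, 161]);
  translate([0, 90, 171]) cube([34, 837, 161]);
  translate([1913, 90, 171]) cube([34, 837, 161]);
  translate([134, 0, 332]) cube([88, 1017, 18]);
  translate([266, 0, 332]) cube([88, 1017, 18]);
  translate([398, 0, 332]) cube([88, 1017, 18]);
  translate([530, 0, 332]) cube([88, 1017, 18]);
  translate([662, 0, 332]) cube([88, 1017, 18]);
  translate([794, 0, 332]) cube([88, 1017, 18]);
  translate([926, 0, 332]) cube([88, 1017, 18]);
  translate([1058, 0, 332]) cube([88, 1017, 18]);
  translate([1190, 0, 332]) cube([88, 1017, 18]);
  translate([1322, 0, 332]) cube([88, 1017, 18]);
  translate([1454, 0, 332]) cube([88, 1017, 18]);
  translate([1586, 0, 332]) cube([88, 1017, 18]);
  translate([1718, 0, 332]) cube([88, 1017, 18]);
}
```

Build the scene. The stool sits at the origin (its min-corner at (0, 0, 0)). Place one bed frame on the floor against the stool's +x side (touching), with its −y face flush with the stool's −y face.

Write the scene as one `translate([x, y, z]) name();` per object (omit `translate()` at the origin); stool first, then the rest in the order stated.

stool();
translate([280, 0, 0]) bed_frame();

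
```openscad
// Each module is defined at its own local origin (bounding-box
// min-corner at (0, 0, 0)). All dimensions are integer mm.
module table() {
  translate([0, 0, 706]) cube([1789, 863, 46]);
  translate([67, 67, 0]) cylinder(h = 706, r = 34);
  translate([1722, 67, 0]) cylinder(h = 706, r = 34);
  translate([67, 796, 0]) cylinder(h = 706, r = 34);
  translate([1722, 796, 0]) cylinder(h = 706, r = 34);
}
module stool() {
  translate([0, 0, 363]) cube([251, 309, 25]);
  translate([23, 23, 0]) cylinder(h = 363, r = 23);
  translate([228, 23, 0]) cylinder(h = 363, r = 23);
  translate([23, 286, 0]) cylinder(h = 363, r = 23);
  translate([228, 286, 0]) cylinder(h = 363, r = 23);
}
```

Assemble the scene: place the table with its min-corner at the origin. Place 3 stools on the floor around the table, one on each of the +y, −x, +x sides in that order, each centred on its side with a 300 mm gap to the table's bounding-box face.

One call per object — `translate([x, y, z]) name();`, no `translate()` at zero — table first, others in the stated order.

table();
translate([769, 1163, 0]) stool();
translate([-551, 277, 0]) stool();
translate([2089, 277, 0]) stool();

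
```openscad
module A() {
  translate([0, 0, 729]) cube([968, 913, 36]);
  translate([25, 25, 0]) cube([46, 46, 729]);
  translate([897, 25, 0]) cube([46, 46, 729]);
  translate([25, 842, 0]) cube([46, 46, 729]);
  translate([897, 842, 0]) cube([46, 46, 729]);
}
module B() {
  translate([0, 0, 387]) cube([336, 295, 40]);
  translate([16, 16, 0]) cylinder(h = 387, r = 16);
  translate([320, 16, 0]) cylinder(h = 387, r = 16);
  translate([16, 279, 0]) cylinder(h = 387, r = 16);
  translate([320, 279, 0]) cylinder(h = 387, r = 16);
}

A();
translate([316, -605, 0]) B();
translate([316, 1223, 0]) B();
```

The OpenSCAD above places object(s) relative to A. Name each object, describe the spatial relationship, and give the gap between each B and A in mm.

Each stool's nearest face is 310 mm from the table's bounding box.

A is a table. B is a stool. Two stools sit around the table at the −y, +y sides. The gap between each stool and the table is 310 mm.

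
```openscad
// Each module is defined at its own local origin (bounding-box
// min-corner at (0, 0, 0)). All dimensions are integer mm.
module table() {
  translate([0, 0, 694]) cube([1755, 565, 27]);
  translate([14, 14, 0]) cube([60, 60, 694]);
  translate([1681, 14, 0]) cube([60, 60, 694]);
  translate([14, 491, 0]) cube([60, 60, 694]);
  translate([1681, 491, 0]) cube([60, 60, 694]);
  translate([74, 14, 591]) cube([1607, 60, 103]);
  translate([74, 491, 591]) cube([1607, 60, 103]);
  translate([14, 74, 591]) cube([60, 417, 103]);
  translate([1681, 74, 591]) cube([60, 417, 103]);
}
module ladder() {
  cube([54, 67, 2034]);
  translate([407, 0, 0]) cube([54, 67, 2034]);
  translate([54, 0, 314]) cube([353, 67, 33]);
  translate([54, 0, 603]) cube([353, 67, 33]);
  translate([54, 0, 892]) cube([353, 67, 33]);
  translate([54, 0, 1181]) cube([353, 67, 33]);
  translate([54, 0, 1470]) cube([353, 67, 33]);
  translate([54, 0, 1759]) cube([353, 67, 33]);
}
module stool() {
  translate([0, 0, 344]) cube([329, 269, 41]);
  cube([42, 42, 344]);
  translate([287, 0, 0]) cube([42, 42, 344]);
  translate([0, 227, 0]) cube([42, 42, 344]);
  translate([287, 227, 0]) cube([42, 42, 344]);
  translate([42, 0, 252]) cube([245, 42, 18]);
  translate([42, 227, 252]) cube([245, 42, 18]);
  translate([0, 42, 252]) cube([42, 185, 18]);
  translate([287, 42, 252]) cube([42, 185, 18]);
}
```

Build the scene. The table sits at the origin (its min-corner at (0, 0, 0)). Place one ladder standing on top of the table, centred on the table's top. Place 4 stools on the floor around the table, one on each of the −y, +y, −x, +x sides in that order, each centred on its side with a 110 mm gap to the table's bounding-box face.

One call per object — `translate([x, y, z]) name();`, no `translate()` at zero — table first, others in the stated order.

table();
translate([647, 249, 721]) ladder();
translate([713, -379, 0]) stool();
translate([713, 675, 0]) stool();
translate([-439, 148, 0]) stool();
translate([1865, 148, 0]) stool();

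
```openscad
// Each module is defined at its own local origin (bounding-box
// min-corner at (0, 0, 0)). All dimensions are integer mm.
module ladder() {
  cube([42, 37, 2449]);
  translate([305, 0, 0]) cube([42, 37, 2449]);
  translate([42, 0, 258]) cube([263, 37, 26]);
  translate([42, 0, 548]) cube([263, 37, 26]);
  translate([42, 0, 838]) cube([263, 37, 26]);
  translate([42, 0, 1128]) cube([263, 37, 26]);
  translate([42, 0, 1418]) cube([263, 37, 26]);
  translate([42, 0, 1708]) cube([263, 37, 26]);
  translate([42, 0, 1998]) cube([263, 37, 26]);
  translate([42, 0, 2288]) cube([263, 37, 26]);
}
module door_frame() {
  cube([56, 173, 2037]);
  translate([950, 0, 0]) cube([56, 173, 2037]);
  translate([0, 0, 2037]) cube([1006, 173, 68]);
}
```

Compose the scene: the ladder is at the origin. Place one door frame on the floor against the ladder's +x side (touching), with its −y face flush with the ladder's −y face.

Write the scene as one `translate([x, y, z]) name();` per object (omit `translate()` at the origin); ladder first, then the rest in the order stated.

ladder();
translate([347, 0, 0]) door_frame();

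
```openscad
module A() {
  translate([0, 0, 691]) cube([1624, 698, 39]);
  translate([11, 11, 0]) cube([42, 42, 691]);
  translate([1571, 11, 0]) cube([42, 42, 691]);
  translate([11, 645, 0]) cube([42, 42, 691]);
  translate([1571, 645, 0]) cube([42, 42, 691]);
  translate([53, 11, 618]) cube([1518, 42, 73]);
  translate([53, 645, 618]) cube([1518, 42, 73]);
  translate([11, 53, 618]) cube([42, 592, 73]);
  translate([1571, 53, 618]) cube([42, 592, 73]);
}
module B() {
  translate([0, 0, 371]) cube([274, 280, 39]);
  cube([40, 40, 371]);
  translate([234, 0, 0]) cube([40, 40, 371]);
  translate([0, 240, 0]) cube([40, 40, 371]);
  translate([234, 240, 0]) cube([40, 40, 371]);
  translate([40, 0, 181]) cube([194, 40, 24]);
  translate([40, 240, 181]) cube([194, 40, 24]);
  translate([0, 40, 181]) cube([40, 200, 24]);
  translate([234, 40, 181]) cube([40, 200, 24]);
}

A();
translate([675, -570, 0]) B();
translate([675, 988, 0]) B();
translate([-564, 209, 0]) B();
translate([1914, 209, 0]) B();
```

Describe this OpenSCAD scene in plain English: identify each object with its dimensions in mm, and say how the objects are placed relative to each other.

A is a table with a 1624×698 mm rectangular top, 39 mm thick, top surface at z = 730 mm, supported by four 42×42 mm square legs, each inset 11 mm from the nearest pair of top edges, running from the floor. Four apron rails, 42 mm thick and 73 mm tall, run between adjacent legs with their top edges flush with the underside of the top and their outer faces flush with the legs' outer faces.

B is a four-legged stool. The seat is a 274×280×39 mm slab whose top surface is at z = 410 mm; four square legs, each 40×40 mm in cross-section, run from the floor (z = 0) to the underside of the seat, each flush with a corner of the seat. Four stretchers, 40 mm wide and 24 mm tall, connect adjacent legs with their undersides at z = 181 mm, each running between the inner faces of the legs it joins and aligned with the legs' outer faces on the other axis.

Four stools sit around the table at the −y, +y, −x, +x sides.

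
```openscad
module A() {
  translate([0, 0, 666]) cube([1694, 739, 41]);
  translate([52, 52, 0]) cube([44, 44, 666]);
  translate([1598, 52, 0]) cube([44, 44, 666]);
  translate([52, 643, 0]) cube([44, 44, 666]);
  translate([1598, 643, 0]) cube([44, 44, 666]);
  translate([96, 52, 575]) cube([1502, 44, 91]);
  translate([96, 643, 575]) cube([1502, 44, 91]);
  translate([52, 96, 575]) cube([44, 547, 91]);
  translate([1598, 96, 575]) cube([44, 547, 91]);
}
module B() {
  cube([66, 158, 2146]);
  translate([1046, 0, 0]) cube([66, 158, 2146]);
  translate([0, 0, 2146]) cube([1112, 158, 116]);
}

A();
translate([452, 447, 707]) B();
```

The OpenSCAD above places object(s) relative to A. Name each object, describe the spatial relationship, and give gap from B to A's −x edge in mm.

A is a table. B is a door frame. The door frame is on top of the table. The gap from the door frame to the table's −x edge is 452 mm.

The door frame's min-x is at 452; the table's min-x is 0; gap = 452 mm.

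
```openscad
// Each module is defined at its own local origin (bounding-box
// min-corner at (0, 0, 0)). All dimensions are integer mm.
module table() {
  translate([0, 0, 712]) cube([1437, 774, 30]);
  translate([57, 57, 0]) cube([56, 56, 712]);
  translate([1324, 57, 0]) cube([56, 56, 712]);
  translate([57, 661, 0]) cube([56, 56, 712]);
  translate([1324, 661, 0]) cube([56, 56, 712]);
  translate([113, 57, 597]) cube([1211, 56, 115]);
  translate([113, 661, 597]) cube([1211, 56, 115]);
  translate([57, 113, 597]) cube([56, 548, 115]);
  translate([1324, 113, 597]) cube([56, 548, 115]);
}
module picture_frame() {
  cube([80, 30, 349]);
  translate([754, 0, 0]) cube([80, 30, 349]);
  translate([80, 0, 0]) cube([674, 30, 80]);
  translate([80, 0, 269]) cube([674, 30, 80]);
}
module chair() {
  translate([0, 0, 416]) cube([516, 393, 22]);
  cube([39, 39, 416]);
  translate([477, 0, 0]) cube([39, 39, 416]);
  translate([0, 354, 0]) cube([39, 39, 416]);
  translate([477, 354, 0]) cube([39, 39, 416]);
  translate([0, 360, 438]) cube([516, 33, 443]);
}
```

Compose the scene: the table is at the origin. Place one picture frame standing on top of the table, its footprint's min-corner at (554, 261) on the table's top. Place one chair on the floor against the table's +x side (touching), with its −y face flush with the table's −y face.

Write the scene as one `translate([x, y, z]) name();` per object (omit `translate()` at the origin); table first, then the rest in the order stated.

table();
translate([554, 261, 742]) picture_frame();
translate([1437, 0, 0]) chair();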